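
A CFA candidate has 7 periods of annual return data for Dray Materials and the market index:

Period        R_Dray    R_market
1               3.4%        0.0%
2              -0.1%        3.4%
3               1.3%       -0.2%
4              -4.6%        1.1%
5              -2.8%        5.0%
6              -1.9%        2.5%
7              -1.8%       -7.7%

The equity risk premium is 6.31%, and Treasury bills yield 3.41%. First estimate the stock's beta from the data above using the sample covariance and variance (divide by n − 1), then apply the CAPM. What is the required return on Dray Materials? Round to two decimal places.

2.99%

Mean R_i = (3.4 − 0.1 + 1.3 − 4.6 − 2.8 − 1.9 − 1.8) / 7 = -0.9286%
Mean R_m = (0.0 + 3.4 − 0.2 + 1.1 + 5.0 + 2.5 − 7.7) / 7 = 0.5857%
Σ(R_i − R̄_i)(R_m − R̄_m) = -6.7429  ⇒  Cov = -6.7429 / 6 = -1.1238
Σ(R_m − R̄_m)² = 100.9486  ⇒  Var(R_m) = 100.9486 / 6 = 16.8248
β = Cov / Var(R_m) = -1.1238 / 16.8248 = -0.0668
E(R) = R_f + β × MRP = 3.41% + -0.0668 × 6.31% = 2.99%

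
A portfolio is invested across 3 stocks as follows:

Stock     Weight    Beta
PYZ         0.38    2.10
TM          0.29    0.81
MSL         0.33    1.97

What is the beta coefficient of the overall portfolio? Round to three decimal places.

β_P = Σ w_i β_i = 0.38×2.10 + 0.29×0.81 + 0.33×1.97 = 1.6830

1.683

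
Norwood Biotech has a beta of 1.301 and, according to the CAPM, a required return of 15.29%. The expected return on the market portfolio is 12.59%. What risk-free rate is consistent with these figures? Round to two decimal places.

3.62%

E(R) = R_f + β(E(R_m) − R_f) = R_f(1 − β) + β·E(R_m)
15.29% = R_f × (1 − 1.301) + 1.301 × 12.59%
15.29% = R_f × -0.301 + 16.37959%
R_f = (15.29% − 16.37959%) / -0.301 = 3.62%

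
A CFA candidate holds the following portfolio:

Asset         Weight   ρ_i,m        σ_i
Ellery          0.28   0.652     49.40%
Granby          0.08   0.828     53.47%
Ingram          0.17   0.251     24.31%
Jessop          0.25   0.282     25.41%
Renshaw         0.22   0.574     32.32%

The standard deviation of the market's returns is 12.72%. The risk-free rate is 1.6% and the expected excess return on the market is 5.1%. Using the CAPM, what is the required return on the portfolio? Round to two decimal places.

β_Ellery = 0.652 × 49.40% / 12.72% = 2.5321
β_Granby = 0.828 × 53.47% / 12.72% = 3.4806
β_Ingram = 0.251 × 24.31% / 12.72% = 0.4797
β_Jessop = 0.282 × 25.41% / 12.72% = 0.5633
β_Renshaw = 0.574 × 32.32% / 12.72% = 1.4585
β_P = Σ w_i β_i = 0.28×2.5321 + 0.08×3.4806 + 0.17×0.4797 + 0.25×0.5633 + 0.22×1.4585 = 1.5307
E(R_P) = R_f + β_P × MRP = 1.6% + 1.5307 × 5.1% = 9.41%

9.41%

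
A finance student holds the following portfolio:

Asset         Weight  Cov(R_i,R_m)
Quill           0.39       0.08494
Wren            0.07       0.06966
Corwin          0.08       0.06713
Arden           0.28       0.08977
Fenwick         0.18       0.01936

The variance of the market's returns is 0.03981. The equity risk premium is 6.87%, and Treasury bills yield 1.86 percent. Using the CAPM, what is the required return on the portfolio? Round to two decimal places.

14.28%

β_Quill = 0.08494 / 0.03981 = 2.1336
β_Wren = 0.06966 / 0.03981 = 1.7498
β_Corwin = 0.06713 / 0.03981 = 1.6863
β_Arden = 0.08977 / 0.03981 = 2.2550
β_Fenwick = 0.01936 / 0.03981 = 0.4863
β_P = Σ w_i β_i = 0.39×2.1336 + 0.07×1.7498 + 0.08×1.6863 + 0.28×2.2550 + 0.18×0.4863 = 1.8084
E(R_P) = R_f + β_P × MRP = 1.86% + 1.8084 × 6.87% = 14.28%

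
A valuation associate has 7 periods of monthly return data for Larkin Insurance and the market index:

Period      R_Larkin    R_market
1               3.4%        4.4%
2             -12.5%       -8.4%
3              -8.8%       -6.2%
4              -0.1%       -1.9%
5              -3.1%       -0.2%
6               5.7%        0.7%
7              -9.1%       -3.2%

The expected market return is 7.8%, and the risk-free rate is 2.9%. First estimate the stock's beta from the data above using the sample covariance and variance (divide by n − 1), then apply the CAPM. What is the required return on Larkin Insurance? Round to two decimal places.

9.79%

Mean R_i = (3.4 − 12.5 − 8.8 − 0.1 − 3.1 + 5.7 − 9.1) / 7 = -3.5000%
Mean R_m = (4.4 − 8.4 − 6.2 − 1.9 − 0.2 + 0.7 − 3.2) / 7 = -2.1143%
Σ(R_i − R̄_i)(R_m − R̄_m) = 156.6400  ⇒  Cov = 156.6400 / 6 = 26.1067
Σ(R_m − R̄_m)² = 111.4486  ⇒  Var(R_m) = 111.4486 / 6 = 18.5748
β = Cov / Var(R_m) = 26.1067 / 18.5748 = 1.4055
MRP = 7.8% − 2.9% = 4.90%
E(R) = R_f + β × MRP = 2.9% + 1.4055 × 4.9% = 9.79%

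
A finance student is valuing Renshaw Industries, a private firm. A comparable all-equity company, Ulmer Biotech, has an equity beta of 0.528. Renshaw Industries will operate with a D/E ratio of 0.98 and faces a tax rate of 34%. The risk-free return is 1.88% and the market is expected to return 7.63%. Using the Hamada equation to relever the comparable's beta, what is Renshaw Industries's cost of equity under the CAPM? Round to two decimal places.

β_L = β_U × [1 + (1 − t)(D/E)] = 0.528 × [1 + (1 − 0.34) × 0.98]
    = 0.528 × [1 + 0.66 × 0.98] = 0.528 × 1.6468 = 0.8695
MRP = 7.63% − 1.88% = 5.75%
E(R) = R_f + β_L × MRP = 1.88% + 0.8695 × 5.75% = 6.88%

6.88%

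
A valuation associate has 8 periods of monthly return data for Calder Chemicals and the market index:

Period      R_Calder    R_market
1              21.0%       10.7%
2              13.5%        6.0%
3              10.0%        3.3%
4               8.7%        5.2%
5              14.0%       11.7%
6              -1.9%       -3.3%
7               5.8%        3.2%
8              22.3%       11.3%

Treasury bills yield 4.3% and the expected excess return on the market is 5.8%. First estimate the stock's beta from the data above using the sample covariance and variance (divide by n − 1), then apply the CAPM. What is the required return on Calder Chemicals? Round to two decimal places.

Mean R_i = (21.0 + 13.5 + 10.0 + 8.7 + 14.0 − 1.9 + 5.8 + 22.3) / 8 = 11.6750%
Mean R_m = (10.7 + 6.0 + 3.3 + 5.2 + 11.7 − 3.3 + 3.2 + 11.3) / 8 = 6.0125%
Σ(R_i − R̄_i)(R_m − R̄_m) = 262.9925  ⇒  Cov = 262.9925 / 7 = 37.5704
Σ(R_m − R̄_m)² = 184.9288  ⇒  Var(R_m) = 184.9288 / 7 = 26.4184
β = Cov / Var(R_m) = 37.5704 / 26.4184 = 1.4221
E(R) = R_f + β × MRP = 4.3% + 1.4221 × 5.8% = 12.55%

12.55%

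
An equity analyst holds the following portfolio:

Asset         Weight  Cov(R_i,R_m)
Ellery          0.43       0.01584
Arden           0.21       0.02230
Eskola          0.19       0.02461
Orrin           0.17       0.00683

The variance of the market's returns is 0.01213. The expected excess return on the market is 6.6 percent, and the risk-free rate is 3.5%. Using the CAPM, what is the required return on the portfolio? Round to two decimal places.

12.93%

β_Ellery = 0.01584 / 0.01213 = 1.3059
β_Arden = 0.02230 / 0.01213 = 1.8384
β_Eskola = 0.02461 / 0.01213 = 2.0289
β_Orrin = 0.00683 / 0.01213 = 0.5631
β_P = Σ w_i β_i = 0.43×1.3059 + 0.21×1.8384 + 0.19×2.0289 + 0.17×0.5631 = 1.4288
E(R_P) = R_f + β_P × MRP = 3.5% + 1.4288 × 6.6% = 12.93%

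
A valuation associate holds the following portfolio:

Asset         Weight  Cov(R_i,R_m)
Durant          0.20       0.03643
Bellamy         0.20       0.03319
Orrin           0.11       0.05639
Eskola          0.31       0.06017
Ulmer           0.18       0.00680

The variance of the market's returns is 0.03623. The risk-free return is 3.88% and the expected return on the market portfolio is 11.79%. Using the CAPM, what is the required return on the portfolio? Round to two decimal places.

β_Durant = 0.03643 / 0.03623 = 1.0055
β_Bellamy = 0.03319 / 0.03623 = 0.9161
β_Orrin = 0.05639 / 0.03623 = 1.5564
β_Eskola = 0.06017 / 0.03623 = 1.6608
β_Ulmer = 0.00680 / 0.03623 = 0.1877
β_P = Σ w_i β_i = 0.20×1.0055 + 0.20×0.9161 + 0.11×1.5564 + 0.31×1.6608 + 0.18×0.1877 = 1.1042
MRP = 11.79% − 3.88% = 7.91%
E(R_P) = R_f + β_P × MRP = 3.88% + 1.1042 × 7.91% = 12.61%

12.61%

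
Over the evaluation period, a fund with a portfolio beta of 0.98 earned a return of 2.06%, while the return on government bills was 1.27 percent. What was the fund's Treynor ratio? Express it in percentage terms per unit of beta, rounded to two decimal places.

0.81%

Treynor = (R_P − R_f) / β_P = (2.06% − 1.27%) / 0.9800 = 0.79% / 0.9800 = 0.81%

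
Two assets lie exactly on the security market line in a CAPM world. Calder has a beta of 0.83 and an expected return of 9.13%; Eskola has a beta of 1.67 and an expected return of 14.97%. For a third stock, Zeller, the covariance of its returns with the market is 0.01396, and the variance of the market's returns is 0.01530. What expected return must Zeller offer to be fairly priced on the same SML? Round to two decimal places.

MRP = (14.97% − 9.13%) / (1.67 − 0.83) = 6.9524%
R_f = 9.13% − 0.83 × 6.9524% = 3.3595%
β_Zeller = Cov / Var(R_m) = 0.01396 / 0.01530 = 0.9124
E(R_Zeller) = R_f + β × MRP = 3.3595% + 0.9124 × 6.9524% = 9.70%

9.70%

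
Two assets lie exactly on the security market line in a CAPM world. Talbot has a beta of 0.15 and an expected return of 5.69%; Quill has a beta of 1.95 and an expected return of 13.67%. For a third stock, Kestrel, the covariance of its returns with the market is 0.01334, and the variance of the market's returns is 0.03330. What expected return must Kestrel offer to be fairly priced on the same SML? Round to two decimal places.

6.80%

MRP = (13.67% − 5.69%) / (1.95 − 0.15) = 4.4333%
R_f = 5.69% − 0.15 × 4.4333% = 5.0250%
β_Kestrel = Cov / Var(R_m) = 0.01334 / 0.03330 = 0.4006
E(R_Kestrel) = R_f + β × MRP = 5.0250% + 0.4006 × 4.4333% = 6.80%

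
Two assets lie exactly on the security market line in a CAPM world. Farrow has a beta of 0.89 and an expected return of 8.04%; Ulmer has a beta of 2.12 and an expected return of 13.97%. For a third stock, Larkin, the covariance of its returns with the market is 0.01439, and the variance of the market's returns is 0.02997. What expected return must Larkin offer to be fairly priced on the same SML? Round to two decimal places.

MRP = (13.97% − 8.04%) / (2.12 − 0.89) = 4.8211%
R_f = 8.04% − 0.89 × 4.8211% = 3.7492%
β_Larkin = Cov / Var(R_m) = 0.01439 / 0.02997 = 0.4801
E(R_Larkin) = R_f + β × MRP = 3.7492% + 0.4801 × 4.8211% = 6.06%

6.06%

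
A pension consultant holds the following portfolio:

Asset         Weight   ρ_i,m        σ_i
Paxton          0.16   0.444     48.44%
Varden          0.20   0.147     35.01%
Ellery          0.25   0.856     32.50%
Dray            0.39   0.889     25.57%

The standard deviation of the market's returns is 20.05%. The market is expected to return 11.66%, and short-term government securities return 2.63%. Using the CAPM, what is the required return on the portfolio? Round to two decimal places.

11.77%

β_Paxton = 0.444 × 48.44% / 20.05% = 1.0727
β_Varden = 0.147 × 35.01% / 20.05% = 0.2567
β_Ellery = 0.856 × 32.50% / 20.05% = 1.3875
β_Dray = 0.889 × 25.57% / 20.05% = 1.1338
β_P = Σ w_i β_i = 0.16×1.0727 + 0.20×0.2567 + 0.25×1.3875 + 0.39×1.1338 = 1.0120
MRP = 11.66% − 2.63% = 9.03%
E(R_P) = R_f + β_P × MRP = 2.63% + 1.0120 × 9.03% = 11.77%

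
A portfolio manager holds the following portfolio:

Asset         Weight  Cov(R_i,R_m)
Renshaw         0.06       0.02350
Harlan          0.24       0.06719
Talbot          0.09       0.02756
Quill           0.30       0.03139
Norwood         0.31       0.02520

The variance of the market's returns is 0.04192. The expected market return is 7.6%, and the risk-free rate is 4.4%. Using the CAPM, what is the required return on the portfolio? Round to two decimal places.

β_Renshaw = 0.02350 / 0.04192 = 0.5606
β_Harlan = 0.06719 / 0.04192 = 1.6028
β_Talbot = 0.02756 / 0.04192 = 0.6574
β_Quill = 0.03139 / 0.04192 = 0.7488
β_Norwood = 0.02520 / 0.04192 = 0.6011
β_P = Σ w_i β_i = 0.06×0.5606 + 0.24×1.6028 + 0.09×0.6574 + 0.30×0.7488 + 0.31×0.6011 = 0.8885
MRP = 7.6% − 4.4% = 3.20%
E(R_P) = R_f + β_P × MRP = 4.4% + 0.8885 × 3.2% = 7.24%

7.24%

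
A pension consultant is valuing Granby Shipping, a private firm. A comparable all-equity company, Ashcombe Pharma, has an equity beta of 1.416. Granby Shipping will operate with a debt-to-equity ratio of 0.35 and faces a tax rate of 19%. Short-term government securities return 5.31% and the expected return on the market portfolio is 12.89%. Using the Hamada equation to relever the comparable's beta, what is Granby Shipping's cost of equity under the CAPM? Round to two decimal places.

19.09%

β_L = β_U × [1 + (1 − t)(D/E)] = 1.416 × [1 + (1 − 0.19) × 0.35]
    = 1.416 × [1 + 0.81 × 0.35] = 1.416 × 1.2835 = 1.8174
MRP = 12.89% − 5.31% = 7.58%
E(R) = R_f + β_L × MRP = 5.31% + 1.8174 × 7.58% = 19.09%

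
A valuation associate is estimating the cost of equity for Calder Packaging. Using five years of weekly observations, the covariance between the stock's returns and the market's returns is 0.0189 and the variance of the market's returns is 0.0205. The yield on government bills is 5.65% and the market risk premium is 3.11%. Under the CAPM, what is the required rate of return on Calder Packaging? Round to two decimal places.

β = Cov(R_i, R_m) / Var(R_m) = 0.0189 / 0.0205 = 0.9220
E(R) = R_f + β × MRP = 5.65% + 0.9220 × 3.11% = 8.52%

8.52%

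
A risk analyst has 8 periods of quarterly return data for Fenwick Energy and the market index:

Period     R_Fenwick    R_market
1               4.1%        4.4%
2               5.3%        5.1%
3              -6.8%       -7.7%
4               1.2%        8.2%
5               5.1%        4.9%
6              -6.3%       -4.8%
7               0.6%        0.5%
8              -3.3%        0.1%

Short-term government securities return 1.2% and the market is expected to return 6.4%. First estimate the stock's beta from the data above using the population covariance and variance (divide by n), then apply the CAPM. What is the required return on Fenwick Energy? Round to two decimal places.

5.33%

Mean R_i = (4.1 + 5.3 − 6.8 + 1.2 + 5.1 − 6.3 + 0.6 − 3.3) / 8 = -0.0125%
Mean R_m = (4.4 + 5.1 − 7.7 + 8.2 + 4.9 − 4.8 + 0.5 + 0.1) / 8 = 1.3375%
Σ(R_i − R̄_i)(R_m − R̄_m) = 162.6038  ⇒  Cov = 162.6038 / 8 = 20.3255
Σ(R_m − R̄_m)² = 204.8988  ⇒  Var(R_m) = 204.8988 / 8 = 25.6124
β = Cov / Var(R_m) = 20.3255 / 25.6124 = 0.7936
MRP = 6.4% − 1.2% = 5.20%
E(R) = R_f + β × MRP = 1.2% + 0.7936 × 5.2% = 5.33%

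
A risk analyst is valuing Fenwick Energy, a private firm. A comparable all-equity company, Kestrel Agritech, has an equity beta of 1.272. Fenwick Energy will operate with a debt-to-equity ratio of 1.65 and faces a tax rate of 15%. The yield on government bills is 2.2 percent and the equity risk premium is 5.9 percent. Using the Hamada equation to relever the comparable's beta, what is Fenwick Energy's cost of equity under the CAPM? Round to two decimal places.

β_L = β_U × [1 + (1 − t)(D/E)] = 1.272 × [1 + (1 − 0.15) × 1.65]
    = 1.272 × [1 + 0.85 × 1.65] = 1.272 × 2.4025 = 3.0560
E(R) = R_f + β_L × MRP = 2.2% + 3.0560 × 5.9% = 20.23%

20.23%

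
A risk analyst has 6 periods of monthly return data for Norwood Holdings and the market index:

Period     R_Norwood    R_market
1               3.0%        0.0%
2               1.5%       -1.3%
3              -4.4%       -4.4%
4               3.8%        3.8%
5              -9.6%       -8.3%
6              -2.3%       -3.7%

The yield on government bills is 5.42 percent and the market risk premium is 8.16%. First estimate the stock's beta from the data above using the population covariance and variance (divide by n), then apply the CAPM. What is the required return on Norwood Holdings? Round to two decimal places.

Mean R_i = (3.0 + 1.5 − 4.4 + 3.8 − 9.6 − 2.3) / 6 = -1.3333%
Mean R_m = (0.0 − 1.3 − 4.4 + 3.8 − 8.3 − 3.7) / 6 = -2.3167%
Σ(R_i − R̄_i)(R_m − R̄_m) = 101.5067  ⇒  Cov = 101.5067 / 6 = 16.9178
Σ(R_m − R̄_m)² = 85.8683  ⇒  Var(R_m) = 85.8683 / 6 = 14.3114
β = Cov / Var(R_m) = 16.9178 / 14.3114 = 1.1821
E(R) = R_f + β × MRP = 5.42% + 1.1821 × 8.16% = 15.07%

15.07%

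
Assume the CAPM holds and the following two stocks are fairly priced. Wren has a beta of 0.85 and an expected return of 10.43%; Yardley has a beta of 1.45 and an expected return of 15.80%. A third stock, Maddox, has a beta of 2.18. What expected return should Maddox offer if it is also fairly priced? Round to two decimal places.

22.33%

MRP (SML slope) = (15.80% − 10.43%) / (1.45 − 0.85) = 5.37% / 0.60 = 8.9500%
R_f (intercept) = 10.43% − 0.85 × 8.9500% = 2.8225%
E(R_Maddox) = R_f + β × MRP = 2.8225% + 2.18 × 8.9500% = 22.33%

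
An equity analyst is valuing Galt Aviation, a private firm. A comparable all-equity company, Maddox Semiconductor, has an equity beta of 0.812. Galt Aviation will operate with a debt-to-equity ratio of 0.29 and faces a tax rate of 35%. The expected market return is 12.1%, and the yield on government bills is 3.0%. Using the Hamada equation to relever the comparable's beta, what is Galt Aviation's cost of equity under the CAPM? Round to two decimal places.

β_L = β_U × [1 + (1 − t)(D/E)] = 0.812 × [1 + (1 − 0.35) × 0.29]
    = 0.812 × [1 + 0.65 × 0.29] = 0.812 × 1.1885 = 0.9651
MRP = 12.1% − 3.0% = 9.10%
E(R) = R_f + β_L × MRP = 3.0% + 0.9651 × 9.1% = 11.78%

11.78%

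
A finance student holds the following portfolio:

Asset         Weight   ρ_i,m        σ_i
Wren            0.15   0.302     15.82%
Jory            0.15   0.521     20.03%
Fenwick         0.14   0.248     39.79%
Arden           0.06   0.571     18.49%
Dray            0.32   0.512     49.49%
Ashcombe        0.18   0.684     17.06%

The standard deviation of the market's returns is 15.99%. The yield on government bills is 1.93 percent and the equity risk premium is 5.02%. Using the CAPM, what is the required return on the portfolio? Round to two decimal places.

β_Wren = 0.302 × 15.82% / 15.99% = 0.2988
β_Jory = 0.521 × 20.03% / 15.99% = 0.6526
β_Fenwick = 0.248 × 39.79% / 15.99% = 0.6171
β_Arden = 0.571 × 18.49% / 15.99% = 0.6603
β_Dray = 0.512 × 49.49% / 15.99% = 1.5847
β_Ashcombe = 0.684 × 17.06% / 15.99% = 0.7298
β_P = Σ w_i β_i = 0.15×0.2988 + 0.15×0.6526 + 0.14×0.6171 + 0.06×0.6603 + 0.32×1.5847 + 0.18×0.7298 = 0.9072
E(R_P) = R_f + β_P × MRP = 1.93% + 0.9072 × 5.02% = 6.48%

6.48%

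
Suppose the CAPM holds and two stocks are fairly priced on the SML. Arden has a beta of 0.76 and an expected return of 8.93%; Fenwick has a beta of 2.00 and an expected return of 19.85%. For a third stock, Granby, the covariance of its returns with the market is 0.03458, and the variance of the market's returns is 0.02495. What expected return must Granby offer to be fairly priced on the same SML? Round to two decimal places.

MRP = (19.85% − 8.93%) / (2.00 − 0.76) = 8.8065%
R_f = 8.93% − 0.76 × 8.8065% = 2.2371%
β_Granby = Cov / Var(R_m) = 0.03458 / 0.02495 = 1.3860
E(R_Granby) = R_f + β × MRP = 2.2371% + 1.3860 × 8.8065% = 14.44%

14.44%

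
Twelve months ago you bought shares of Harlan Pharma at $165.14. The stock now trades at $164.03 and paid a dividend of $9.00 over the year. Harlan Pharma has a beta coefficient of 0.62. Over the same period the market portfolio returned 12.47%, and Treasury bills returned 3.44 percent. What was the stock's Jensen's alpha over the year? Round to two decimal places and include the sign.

-4.26%

Realised HPR = (P1 + D1 − P0) / P0 = (164.03 + 9.00 − 165.14) / 165.14 = 7.89 / 165.14 = 4.7778%
MRP = 12.47% − 3.44% = 9.03%
CAPM required = R_f + β·MRP = 3.44% + 0.62 × 9.03% = 9.0386%
α = realised − required = 4.7778% − 9.0386% = -4.26%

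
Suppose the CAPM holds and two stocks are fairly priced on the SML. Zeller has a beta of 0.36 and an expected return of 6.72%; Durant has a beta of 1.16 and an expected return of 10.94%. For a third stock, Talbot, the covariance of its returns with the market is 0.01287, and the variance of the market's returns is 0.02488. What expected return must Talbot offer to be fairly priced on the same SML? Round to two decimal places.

7.55%

MRP = (10.94% − 6.72%) / (1.16 − 0.36) = 5.2750%
R_f = 6.72% − 0.36 × 5.2750% = 4.8210%
β_Talbot = Cov / Var(R_m) = 0.01287 / 0.02488 = 0.5173
E(R_Talbot) = R_f + β × MRP = 4.8210% + 0.5173 × 5.2750% = 7.55%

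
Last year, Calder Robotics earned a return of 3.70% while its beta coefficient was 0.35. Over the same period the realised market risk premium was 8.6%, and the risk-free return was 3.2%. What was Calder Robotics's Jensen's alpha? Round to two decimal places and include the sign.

CAPM benchmark = R_f + β(R_m − R_f) = 3.2% + 0.35 × 8.6% = 6.2100%
α = actual − benchmark = 3.70% − 6.2100% = -2.51%

-2.51%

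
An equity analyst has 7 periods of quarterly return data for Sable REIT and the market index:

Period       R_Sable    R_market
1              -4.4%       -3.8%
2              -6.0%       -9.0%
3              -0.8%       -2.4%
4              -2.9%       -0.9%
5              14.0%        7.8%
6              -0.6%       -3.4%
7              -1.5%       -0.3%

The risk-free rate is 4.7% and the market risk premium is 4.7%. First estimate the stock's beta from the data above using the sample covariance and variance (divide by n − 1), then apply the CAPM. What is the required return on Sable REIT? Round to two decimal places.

Mean R_i = (-4.4 − 6.0 − 0.8 − 2.9 + 14.0 − 0.6 − 1.5) / 7 = -0.3143%
Mean R_m = (-3.8 − 9.0 − 2.4 − 0.9 + 7.8 − 3.4 − 0.3) / 7 = -1.7143%
Σ(R_i − R̄_i)(R_m − R̄_m) = 183.1686  ⇒  Cov = 183.1686 / 6 = 30.5281
Σ(R_m − R̄_m)² = 153.9286  ⇒  Var(R_m) = 153.9286 / 6 = 25.6548
β = Cov / Var(R_m) = 30.5281 / 25.6548 = 1.1900
E(R) = R_f + β × MRP = 4.7% + 1.1900 × 4.7% = 10.29%

10.29%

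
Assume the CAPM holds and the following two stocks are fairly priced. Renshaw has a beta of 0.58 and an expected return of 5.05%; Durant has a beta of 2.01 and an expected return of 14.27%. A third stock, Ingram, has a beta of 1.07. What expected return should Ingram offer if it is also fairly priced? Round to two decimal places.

MRP (SML slope) = (14.27% − 5.05%) / (2.01 − 0.58) = 9.22% / 1.43 = 6.4476%
R_f (intercept) = 5.05% − 0.58 × 6.4476% = 1.3104%
E(R_Ingram) = R_f + β × MRP = 1.3104% + 1.07 × 6.4476% = 8.21%

8.21%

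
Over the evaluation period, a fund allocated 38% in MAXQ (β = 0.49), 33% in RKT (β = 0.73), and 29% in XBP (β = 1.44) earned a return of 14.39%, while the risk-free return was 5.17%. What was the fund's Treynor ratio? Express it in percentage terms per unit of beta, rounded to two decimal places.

10.92%

β_P = 0.38×0.49 + 0.33×0.73 + 0.29×1.44 = 0.8447
Treynor = (R_P − R_f) / β_P = (14.39% − 5.17%) / 0.8447 = 9.22% / 0.8447 = 10.92%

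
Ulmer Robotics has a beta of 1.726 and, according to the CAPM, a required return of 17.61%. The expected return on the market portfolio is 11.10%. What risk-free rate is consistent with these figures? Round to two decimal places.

E(R) = R_f + β(E(R_m) − R_f) = R_f(1 − β) + β·E(R_m)
17.61% = R_f × (1 − 1.726) + 1.726 × 11.10%
17.61% = R_f × -0.726 + 19.15860%
R_f = (17.61% − 19.15860%) / -0.726 = 2.13%

2.13%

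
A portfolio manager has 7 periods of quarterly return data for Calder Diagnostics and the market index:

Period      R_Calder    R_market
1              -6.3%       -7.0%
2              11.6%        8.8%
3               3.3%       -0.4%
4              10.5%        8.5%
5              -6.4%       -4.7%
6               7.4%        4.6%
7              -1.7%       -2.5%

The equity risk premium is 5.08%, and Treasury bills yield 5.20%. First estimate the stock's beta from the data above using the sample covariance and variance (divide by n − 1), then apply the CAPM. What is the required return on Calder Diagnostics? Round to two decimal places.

Mean R_i = (-6.3 + 11.6 + 3.3 + 10.5 − 6.4 + 7.4 − 1.7) / 7 = 2.6286%
Mean R_m = (-7.0 + 8.8 − 0.4 + 8.5 − 4.7 + 4.6 − 2.5) / 7 = 1.0429%
Σ(R_i − R̄_i)(R_m − R̄_m) = 283.2914  ⇒  Cov = 283.2914 / 6 = 47.2152
Σ(R_m − R̄_m)² = 240.7371  ⇒  Var(R_m) = 240.7371 / 6 = 40.1229
β = Cov / Var(R_m) = 47.2152 / 40.1229 = 1.1768
E(R) = R_f + β × MRP = 5.20% + 1.1768 × 5.08% = 11.18%

11.18%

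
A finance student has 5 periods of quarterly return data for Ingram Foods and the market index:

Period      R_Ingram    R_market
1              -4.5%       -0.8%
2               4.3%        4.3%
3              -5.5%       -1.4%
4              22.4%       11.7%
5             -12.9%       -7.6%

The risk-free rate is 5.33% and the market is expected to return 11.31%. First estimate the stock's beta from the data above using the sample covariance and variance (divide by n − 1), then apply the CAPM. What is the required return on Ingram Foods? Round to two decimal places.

Mean R_i = (-4.5 + 4.3 − 5.5 + 22.4 − 12.9) / 5 = 0.7600%
Mean R_m = (-0.8 + 4.3 − 1.4 + 11.7 − 7.6) / 5 = 1.2400%
Σ(R_i − R̄_i)(R_m − R̄_m) = 385.1980  ⇒  Cov = 385.1980 / 4 = 96.2995
Σ(R_m − R̄_m)² = 208.0520  ⇒  Var(R_m) = 208.0520 / 4 = 52.0130
β = Cov / Var(R_m) = 96.2995 / 52.0130 = 1.8515
MRP = 11.31% − 5.33% = 5.98%
E(R) = R_f + β × MRP = 5.33% + 1.8515 × 5.98% = 16.40%

16.40%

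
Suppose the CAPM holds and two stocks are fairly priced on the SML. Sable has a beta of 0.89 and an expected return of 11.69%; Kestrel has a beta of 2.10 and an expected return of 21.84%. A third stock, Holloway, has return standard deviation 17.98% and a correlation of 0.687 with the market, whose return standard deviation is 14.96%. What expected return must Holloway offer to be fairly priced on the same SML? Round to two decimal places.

MRP = (21.84% − 11.69%) / (2.10 − 0.89) = 8.3884%
R_f = 11.69% − 0.89 × 8.3884% = 4.2243%
β_Holloway = ρ·σ_i/σ_m = 0.687 × 17.98 / 14.96 = 0.8257
E(R_Holloway) = R_f + β × MRP = 4.2243% + 0.8257 × 8.3884% = 11.15%

11.15%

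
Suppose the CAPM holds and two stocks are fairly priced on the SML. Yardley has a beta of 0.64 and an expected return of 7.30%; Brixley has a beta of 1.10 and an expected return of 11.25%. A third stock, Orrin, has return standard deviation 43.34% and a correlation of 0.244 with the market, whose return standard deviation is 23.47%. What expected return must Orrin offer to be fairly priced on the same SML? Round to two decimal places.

5.67%

MRP = (11.25% − 7.30%) / (1.10 − 0.64) = 8.5870%
R_f = 7.30% − 0.64 × 8.5870% = 1.8043%
β_Orrin = ρ·σ_i/σ_m = 0.244 × 43.34 / 23.47 = 0.4506
E(R_Orrin) = R_f + β × MRP = 1.8043% + 0.4506 × 8.5870% = 5.67%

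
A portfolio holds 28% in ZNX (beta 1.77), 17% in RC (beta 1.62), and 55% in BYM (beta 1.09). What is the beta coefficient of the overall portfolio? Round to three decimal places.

β_P = Σ w_i β_i = 0.28×1.77 + 0.17×1.62 + 0.55×1.09 = 1.3705

1.371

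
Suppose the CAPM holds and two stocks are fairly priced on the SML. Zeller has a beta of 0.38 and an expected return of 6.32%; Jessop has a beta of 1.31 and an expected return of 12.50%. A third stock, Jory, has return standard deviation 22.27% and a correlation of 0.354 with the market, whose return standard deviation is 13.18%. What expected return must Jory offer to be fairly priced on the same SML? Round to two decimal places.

MRP = (12.50% − 6.32%) / (1.31 − 0.38) = 6.6452%
R_f = 6.32% − 0.38 × 6.6452% = 3.7948%
β_Jory = ρ·σ_i/σ_m = 0.354 × 22.27 / 13.18 = 0.5981
E(R_Jory) = R_f + β × MRP = 3.7948% + 0.5981 × 6.6452% = 7.77%

7.77%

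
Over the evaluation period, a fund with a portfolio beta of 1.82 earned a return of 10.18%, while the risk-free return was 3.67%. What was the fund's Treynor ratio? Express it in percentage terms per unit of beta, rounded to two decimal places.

3.58%

Treynor = (R_P − R_f) / β_P = (10.18% − 3.67%) / 1.8200 = 6.51% / 1.8200 = 3.58%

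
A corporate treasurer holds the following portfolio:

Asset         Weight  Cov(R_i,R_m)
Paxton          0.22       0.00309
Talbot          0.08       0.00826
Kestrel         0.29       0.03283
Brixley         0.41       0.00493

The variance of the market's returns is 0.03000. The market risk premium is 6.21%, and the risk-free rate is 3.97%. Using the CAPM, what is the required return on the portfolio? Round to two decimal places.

6.64%

β_Paxton = 0.00309 / 0.03000 = 0.1030
β_Talbot = 0.00826 / 0.03000 = 0.2753
β_Kestrel = 0.03283 / 0.03000 = 1.0943
β_Brixley = 0.00493 / 0.03000 = 0.1643
β_P = Σ w_i β_i = 0.22×0.1030 + 0.08×0.2753 + 0.29×1.0943 + 0.41×0.1643 = 0.4294
E(R_P) = R_f + β_P × MRP = 3.97% + 0.4294 × 6.21% = 6.64%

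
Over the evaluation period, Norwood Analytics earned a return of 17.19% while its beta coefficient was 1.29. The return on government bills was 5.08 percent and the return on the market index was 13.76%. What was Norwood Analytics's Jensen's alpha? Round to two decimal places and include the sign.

Market excess return = 13.76% − 5.08% = 8.68%
CAPM benchmark = R_f + β(R_m − R_f) = 5.08% + 1.29 × 8.68% = 16.2772%
α = actual − benchmark = 17.19% − 16.2772% = +0.91%

+0.91%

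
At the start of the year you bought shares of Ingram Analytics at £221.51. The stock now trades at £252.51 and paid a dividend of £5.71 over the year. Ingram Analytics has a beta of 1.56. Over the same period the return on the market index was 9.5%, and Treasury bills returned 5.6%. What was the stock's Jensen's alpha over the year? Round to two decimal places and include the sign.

+4.89%

Realised HPR = (P1 + D1 − P0) / P0 = (252.51 + 5.71 − 221.51) / 221.51 = 36.71 / 221.51 = 16.5726%
MRP = 9.5% − 5.6% = 3.90%
CAPM required = R_f + β·MRP = 5.6% + 1.56 × 3.9% = 11.6840%
α = realised − required = 16.5726% − 11.6840% = +4.89%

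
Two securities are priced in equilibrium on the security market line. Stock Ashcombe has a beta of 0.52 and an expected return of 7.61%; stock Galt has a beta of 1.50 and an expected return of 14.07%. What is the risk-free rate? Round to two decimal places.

4.18%

Both satisfy E(R) = R_f + β·MRP, so the slope of the SML is
MRP = (14.07% − 7.61%) / (1.50 − 0.52) = 6.46% / 0.98 = 6.5918%
R_f = E(R_Ashcombe) − β_Ashcombe·MRP = 7.61% − 0.52 × 6.5918% = 4.1823%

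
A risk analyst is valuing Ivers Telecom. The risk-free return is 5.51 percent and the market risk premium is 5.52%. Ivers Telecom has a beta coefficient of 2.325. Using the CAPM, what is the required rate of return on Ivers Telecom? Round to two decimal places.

18.34%

E(R) = R_f + β × MRP = 5.51% + 2.325 × 5.52% = 18.34%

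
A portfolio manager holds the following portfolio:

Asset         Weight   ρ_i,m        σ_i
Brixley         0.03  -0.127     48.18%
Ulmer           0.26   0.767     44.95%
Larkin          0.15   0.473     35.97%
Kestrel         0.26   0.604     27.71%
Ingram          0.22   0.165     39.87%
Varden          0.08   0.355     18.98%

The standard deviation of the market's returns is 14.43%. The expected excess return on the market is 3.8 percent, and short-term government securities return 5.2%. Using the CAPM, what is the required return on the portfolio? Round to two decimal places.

9.85%

β_Brixley = -0.127 × 48.18% / 14.43% = -0.4240
β_Ulmer = 0.767 × 44.95% / 14.43% = 2.3892
β_Larkin = 0.473 × 35.97% / 14.43% = 1.1791
β_Kestrel = 0.604 × 27.71% / 14.43% = 1.1599
β_Ingram = 0.165 × 39.87% / 14.43% = 0.4559
β_Varden = 0.355 × 18.98% / 14.43% = 0.4669
β_P = Σ w_i β_i = 0.03×-0.4240 + 0.26×2.3892 + 0.15×1.1791 + 0.26×1.1599 + 0.22×0.4559 + 0.08×0.4669 = 1.2246
E(R_P) = R_f + β_P × MRP = 5.2% + 1.2246 × 3.8% = 9.85%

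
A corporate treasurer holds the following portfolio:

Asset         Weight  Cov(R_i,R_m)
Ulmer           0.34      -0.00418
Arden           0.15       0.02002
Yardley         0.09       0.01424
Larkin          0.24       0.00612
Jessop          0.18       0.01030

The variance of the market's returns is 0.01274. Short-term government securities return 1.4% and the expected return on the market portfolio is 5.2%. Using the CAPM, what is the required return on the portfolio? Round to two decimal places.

3.25%

β_Ulmer = -0.00418 / 0.01274 = -0.3281
β_Arden = 0.02002 / 0.01274 = 1.5714
β_Yardley = 0.01424 / 0.01274 = 1.1177
β_Larkin = 0.00612 / 0.01274 = 0.4804
β_Jessop = 0.01030 / 0.01274 = 0.8085
β_P = Σ w_i β_i = 0.34×-0.3281 + 0.15×1.5714 + 0.09×1.1177 + 0.24×0.4804 + 0.18×0.8085 = 0.4856
MRP = 5.2% − 1.4% = 3.80%
E(R_P) = R_f + β_P × MRP = 1.4% + 0.4856 × 3.8% = 3.25%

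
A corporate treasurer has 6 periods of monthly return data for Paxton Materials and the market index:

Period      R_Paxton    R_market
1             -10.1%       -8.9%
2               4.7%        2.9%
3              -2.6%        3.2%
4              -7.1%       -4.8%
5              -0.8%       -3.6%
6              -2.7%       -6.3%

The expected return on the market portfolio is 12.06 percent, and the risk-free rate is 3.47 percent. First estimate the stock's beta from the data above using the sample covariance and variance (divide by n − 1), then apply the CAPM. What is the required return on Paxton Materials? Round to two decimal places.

Mean R_i = (-10.1 + 4.7 − 2.6 − 7.1 − 0.8 − 2.7) / 6 = -3.1000%
Mean R_m = (-8.9 + 2.9 + 3.2 − 4.8 − 3.6 − 6.3) / 6 = -2.9167%
Σ(R_i − R̄_i)(R_m − R̄_m) = 94.9200  ⇒  Cov = 94.9200 / 5 = 18.9840
Σ(R_m − R̄_m)² = 122.5083  ⇒  Var(R_m) = 122.5083 / 5 = 24.5017
β = Cov / Var(R_m) = 18.9840 / 24.5017 = 0.7748
MRP = 12.06% − 3.47% = 8.59%
E(R) = R_f + β × MRP = 3.47% + 0.7748 × 8.59% = 10.13%

10.13%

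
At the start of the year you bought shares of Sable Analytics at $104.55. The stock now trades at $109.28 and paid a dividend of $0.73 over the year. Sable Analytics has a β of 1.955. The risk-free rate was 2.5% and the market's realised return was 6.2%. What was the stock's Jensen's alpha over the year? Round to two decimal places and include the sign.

-4.51%

Realised HPR = (P1 + D1 − P0) / P0 = (109.28 + 0.73 − 104.55) / 104.55 = 5.46 / 104.55 = 5.2224%
MRP = 6.2% − 2.5% = 3.70%
CAPM required = R_f + β·MRP = 2.5% + 1.955 × 3.7% = 9.7335%
α = realised − required = 5.2224% − 9.7335% = -4.51%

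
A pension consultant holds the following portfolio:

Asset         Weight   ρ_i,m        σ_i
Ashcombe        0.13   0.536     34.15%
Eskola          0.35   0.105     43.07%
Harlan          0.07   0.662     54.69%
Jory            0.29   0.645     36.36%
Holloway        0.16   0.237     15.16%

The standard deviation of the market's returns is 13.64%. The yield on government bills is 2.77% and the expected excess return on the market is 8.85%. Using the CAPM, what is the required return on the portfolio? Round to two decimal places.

β_Ashcombe = 0.536 × 34.15% / 13.64% = 1.3420
β_Eskola = 0.105 × 43.07% / 13.64% = 0.3316
β_Harlan = 0.662 × 54.69% / 13.64% = 2.6543
β_Jory = 0.645 × 36.36% / 13.64% = 1.7194
β_Holloway = 0.237 × 15.16% / 13.64% = 0.2634
β_P = Σ w_i β_i = 0.13×1.3420 + 0.35×0.3316 + 0.07×2.6543 + 0.29×1.7194 + 0.16×0.2634 = 1.0171
E(R_P) = R_f + β_P × MRP = 2.77% + 1.0171 × 8.85% = 11.77%

11.77%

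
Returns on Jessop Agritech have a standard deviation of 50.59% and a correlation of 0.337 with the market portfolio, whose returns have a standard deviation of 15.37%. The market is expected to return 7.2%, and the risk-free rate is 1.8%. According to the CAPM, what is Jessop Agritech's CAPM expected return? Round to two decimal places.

β = ρ × σ_i / σ_m = 0.337 × 50.59% / 15.37% = 1.1092
MRP = 7.2% − 1.8% = 5.40%
E(R) = 1.8% + 1.1092 × 5.4% = 7.79%

7.79%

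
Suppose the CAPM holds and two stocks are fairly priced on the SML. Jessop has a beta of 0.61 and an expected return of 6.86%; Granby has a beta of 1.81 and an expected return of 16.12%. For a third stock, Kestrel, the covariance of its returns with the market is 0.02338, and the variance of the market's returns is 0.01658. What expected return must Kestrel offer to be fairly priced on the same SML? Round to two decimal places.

13.03%

MRP = (16.12% − 6.86%) / (1.81 − 0.61) = 7.7167%
R_f = 6.86% − 0.61 × 7.7167% = 2.1528%
β_Kestrel = Cov / Var(R_m) = 0.02338 / 0.01658 = 1.4101
E(R_Kestrel) = R_f + β × MRP = 2.1528% + 1.4101 × 7.7167% = 13.03%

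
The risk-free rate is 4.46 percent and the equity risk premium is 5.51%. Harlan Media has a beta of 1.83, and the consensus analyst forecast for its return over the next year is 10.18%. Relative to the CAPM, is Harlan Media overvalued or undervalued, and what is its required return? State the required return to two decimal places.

Required return = R_f + β·MRP = 4.46% + 1.83 × 5.51% = 14.54%
Forecast 10.18% < required 14.54% → the stock plots below the SML → overvalued.

Overvalued; required return 14.54%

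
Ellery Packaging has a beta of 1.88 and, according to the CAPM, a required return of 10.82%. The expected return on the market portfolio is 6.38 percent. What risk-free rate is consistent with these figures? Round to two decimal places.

E(R) = R_f + β(E(R_m) − R_f) = R_f(1 − β) + β·E(R_m)
10.82% = R_f × (1 − 1.88) + 1.88 × 6.38%
10.82% = R_f × -0.88 + 11.9944%
R_f = (10.82% − 11.9944%) / -0.88 = 1.33%

1.33%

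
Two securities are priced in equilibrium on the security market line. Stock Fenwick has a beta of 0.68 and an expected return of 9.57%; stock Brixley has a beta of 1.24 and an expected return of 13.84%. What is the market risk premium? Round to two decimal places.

7.63%

Both satisfy E(R) = R_f + β·MRP, so the slope of the SML is
MRP = (13.84% − 9.57%) / (1.24 − 0.68) = 4.27% / 0.56 = 7.6250%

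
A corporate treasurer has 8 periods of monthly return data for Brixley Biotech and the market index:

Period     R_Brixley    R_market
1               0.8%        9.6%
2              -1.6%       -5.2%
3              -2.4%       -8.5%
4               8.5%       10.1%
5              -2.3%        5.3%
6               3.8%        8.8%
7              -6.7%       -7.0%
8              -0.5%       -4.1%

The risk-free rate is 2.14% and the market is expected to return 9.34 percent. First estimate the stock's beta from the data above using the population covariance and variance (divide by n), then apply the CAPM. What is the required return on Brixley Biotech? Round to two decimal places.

5.19%

Mean R_i = (0.8 − 1.6 − 2.4 + 8.5 − 2.3 + 3.8 − 6.7 − 0.5) / 8 = -0.0500%
Mean R_m = (9.6 − 5.2 − 8.5 + 10.1 + 5.3 + 8.8 − 7.0 − 4.1) / 8 = 1.1250%
Σ(R_i − R̄_i)(R_m − R̄_m) = 192.9000  ⇒  Cov = 192.9000 / 8 = 24.1125
Σ(R_m − R̄_m)² = 454.6750  ⇒  Var(R_m) = 454.6750 / 8 = 56.8344
β = Cov / Var(R_m) = 24.1125 / 56.8344 = 0.4243
MRP = 9.34% − 2.14% = 7.20%
E(R) = R_f + β × MRP = 2.14% + 0.4243 × 7.20% = 5.19%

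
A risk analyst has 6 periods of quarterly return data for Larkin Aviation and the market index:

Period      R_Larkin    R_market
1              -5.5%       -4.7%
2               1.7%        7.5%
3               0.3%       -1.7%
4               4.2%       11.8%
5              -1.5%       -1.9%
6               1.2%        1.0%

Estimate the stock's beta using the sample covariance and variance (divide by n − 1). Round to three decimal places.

Mean R_i = (-5.5 + 1.7 + 0.3 + 4.2 − 1.5 + 1.2) / 6 = 0.0667%
Mean R_m = (-4.7 + 7.5 − 1.7 + 11.8 − 1.9 + 1.0) / 6 = 2.0000%
Σ(R_i − R̄_i)(R_m − R̄_m) = 90.9000  ⇒  Cov = 90.9000 / 5 = 18.1800
Σ(R_m − R̄_m)² = 201.0800  ⇒  Var(R_m) = 201.0800 / 5 = 40.2160
β = Cov / Var(R_m) = 18.1800 / 40.2160 = 0.4521

0.452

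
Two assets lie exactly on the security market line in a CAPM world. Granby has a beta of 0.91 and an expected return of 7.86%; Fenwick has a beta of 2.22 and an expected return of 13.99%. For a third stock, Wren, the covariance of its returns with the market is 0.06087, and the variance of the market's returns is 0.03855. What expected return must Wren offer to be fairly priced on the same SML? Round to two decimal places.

MRP = (13.99% − 7.86%) / (2.22 − 0.91) = 4.6794%
R_f = 7.86% − 0.91 × 4.6794% = 3.6017%
β_Wren = Cov / Var(R_m) = 0.06087 / 0.03855 = 1.5790
E(R_Wren) = R_f + β × MRP = 3.6017% + 1.5790 × 4.6794% = 10.99%

10.99%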